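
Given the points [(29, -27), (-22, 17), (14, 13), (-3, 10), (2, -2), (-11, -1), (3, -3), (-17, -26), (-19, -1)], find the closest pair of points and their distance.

Computing all pairwise distances among 9 points:

d((29, -27), (-22, 17)) = 67.3573
d((29, -27), (14, 13)) = 42.72
d((29, -27), (-3, 10)) = 48.9183
d((29, -27), (2, -2)) = 36.7967
d((29, -27), (-11, -1)) = 47.7074
d((29, -27), (3, -3)) = 35.3836
d((29, -27), (-17, -26)) = 46.0109
d((29, -27), (-19, -1)) = 54.5894
d((-22, 17), (14, 13)) = 36.2215
d((-22, 17), (-3, 10)) = 20.2485
d((-22, 17), (2, -2)) = 30.6105
d((-22, 17), (-11, -1)) = 21.095
d((-22, 17), (3, -3)) = 32.0156
d((-22, 17), (-17, -26)) = 43.2897
d((-22, 17), (-19, -1)) = 18.2483
d((14, 13), (-3, 10)) = 17.2627
d((14, 13), (2, -2)) = 19.2094
d((14, 13), (-11, -1)) = 28.6531
d((14, 13), (3, -3)) = 19.4165
d((14, 13), (-17, -26)) = 49.8197
d((14, 13), (-19, -1)) = 35.8469
d((-3, 10), (2, -2)) = 13.0
d((-3, 10), (-11, -1)) = 13.6015
d((-3, 10), (3, -3)) = 14.3178
d((-3, 10), (-17, -26)) = 38.6264
d((-3, 10), (-19, -1)) = 19.4165
d((2, -2), (-11, -1)) = 13.0384
d((2, -2), (3, -3)) = 1.4142 <-- minimum
d((2, -2), (-17, -26)) = 30.6105
d((2, -2), (-19, -1)) = 21.0238
d((-11, -1), (3, -3)) = 14.1421
d((-11, -1), (-17, -26)) = 25.7099
d((-11, -1), (-19, -1)) = 8.0
d((3, -3), (-17, -26)) = 30.4795
d((3, -3), (-19, -1)) = 22.0907
d((-17, -26), (-19, -1)) = 25.0799

Closest pair: (2, -2) and (3, -3) with distance 1.4142

The closest pair is (2, -2) and (3, -3) with Euclidean distance 1.4142. For 9 points, brute-force pairwise comparison is shown above. For large n, the divide-and-conquer algorithm (sort by x, recurse on halves, check the dividing strip) achieves O(n log n).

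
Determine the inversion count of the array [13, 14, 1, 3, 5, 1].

Finding inversions in [13, 14, 1, 3, 5, 1]:

(0, 2): arr[0]=13 > arr[2]=1
(0, 3): arr[0]=13 > arr[3]=3
(0, 4): arr[0]=13 > arr[4]=5
(0, 5): arr[0]=13 > arr[5]=1
(1, 2): arr[1]=14 > arr[2]=1
(1, 3): arr[1]=14 > arr[3]=3
(1, 4): arr[1]=14 > arr[4]=5
(1, 5): arr[1]=14 > arr[5]=1
(3, 5): arr[3]=3 > arr[5]=1
(4, 5): arr[4]=5 > arr[5]=1

Total inversions: 10

The array has 10 inversion(s): (0,2), (0,3), (0,4), (0,5), (1,2), (1,3), (1,4), (1,5), (3,5), (4,5). Each pair (i,j) satisfies i < j and arr[i] > arr[j].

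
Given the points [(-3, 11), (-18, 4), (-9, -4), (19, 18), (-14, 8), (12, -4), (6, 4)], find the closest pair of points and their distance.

Computing all pairwise distances among 7 points:

d((-3, 11), (-18, 4)) = 16.5529
d((-3, 11), (-9, -4)) = 16.1555
d((-3, 11), (19, 18)) = 23.0868
d((-3, 11), (-14, 8)) = 11.4018
d((-3, 11), (12, -4)) = 21.2132
d((-3, 11), (6, 4)) = 11.4018
d((-18, 4), (-9, -4)) = 12.0416
d((-18, 4), (19, 18)) = 39.5601
d((-18, 4), (-14, 8)) = 5.6569 <-- minimum
d((-18, 4), (12, -4)) = 31.0483
d((-18, 4), (6, 4)) = 24.0
d((-9, -4), (19, 18)) = 35.609
d((-9, -4), (-14, 8)) = 13.0
d((-9, -4), (12, -4)) = 21.0
d((-9, -4), (6, 4)) = 17.0
d((19, 18), (-14, 8)) = 34.4819
d((19, 18), (12, -4)) = 23.0868
d((19, 18), (6, 4)) = 19.105
d((-14, 8), (12, -4)) = 28.6356
d((-14, 8), (6, 4)) = 20.3961
d((12, -4), (6, 4)) = 10.0

Closest pair: (-18, 4) and (-14, 8) with distance 5.6569

The closest pair is (-18, 4) and (-14, 8) with Euclidean distance 5.6569. For 7 points, brute-force pairwise comparison is shown above. For large n, the divide-and-conquer algorithm (sort by x, recurse on halves, check the dividing strip) achieves O(n log n).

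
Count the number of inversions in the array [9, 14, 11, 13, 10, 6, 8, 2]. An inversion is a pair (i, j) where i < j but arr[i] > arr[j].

Finding inversions in [9, 14, 11, 13, 10, 6, 8, 2]:

(0, 5): arr[0]=9 > arr[5]=6
(0, 6): arr[0]=9 > arr[6]=8
(0, 7): arr[0]=9 > arr[7]=2
(1, 2): arr[1]=14 > arr[2]=11
(1, 3): arr[1]=14 > arr[3]=13
(1, 4): arr[1]=14 > arr[4]=10
(1, 5): arr[1]=14 > arr[5]=6
(1, 6): arr[1]=14 > arr[6]=8
(1, 7): arr[1]=14 > arr[7]=2
(2, 4): arr[2]=11 > arr[4]=10
(2, 5): arr[2]=11 > arr[5]=6
(2, 6): arr[2]=11 > arr[6]=8
(2, 7): arr[2]=11 > arr[7]=2
(3, 4): arr[3]=13 > arr[4]=10
(3, 5): arr[3]=13 > arr[5]=6
(3, 6): arr[3]=13 > arr[6]=8
(3, 7): arr[3]=13 > arr[7]=2
(4, 5): arr[4]=10 > arr[5]=6
(4, 6): arr[4]=10 > arr[6]=8
(4, 7): arr[4]=10 > arr[7]=2
(5, 7): arr[5]=6 > arr[7]=2
(6, 7): arr[6]=8 > arr[7]=2

Total inversions: 22

The array has 22 inversion(s): (0,5), (0,6), (0,7), (1,2), (1,3), (1,4), (1,5), (1,6), (1,7), (2,4), (2,5), (2,6), (2,7), (3,4), (3,5), (3,6), (3,7), (4,5), (4,6), (4,7), (5,7), (6,7). Each pair (i,j) satisfies i < j and arr[i] > arr[j].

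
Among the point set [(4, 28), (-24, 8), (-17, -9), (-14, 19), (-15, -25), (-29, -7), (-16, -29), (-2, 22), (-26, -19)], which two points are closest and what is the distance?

Computing all pairwise distances among 9 points:

d((4, 28), (-24, 8)) = 34.4093
d((4, 28), (-17, -9)) = 42.5441
d((4, 28), (-14, 19)) = 20.1246
d((4, 28), (-15, -25)) = 56.3028
d((4, 28), (-29, -7)) = 48.1041
d((4, 28), (-16, -29)) = 60.407
d((4, 28), (-2, 22)) = 8.4853
d((4, 28), (-26, -19)) = 55.7584
d((-24, 8), (-17, -9)) = 18.3848
d((-24, 8), (-14, 19)) = 14.8661
d((-24, 8), (-15, -25)) = 34.2053
d((-24, 8), (-29, -7)) = 15.8114
d((-24, 8), (-16, -29)) = 37.855
d((-24, 8), (-2, 22)) = 26.0768
d((-24, 8), (-26, -19)) = 27.074
d((-17, -9), (-14, 19)) = 28.1603
d((-17, -9), (-15, -25)) = 16.1245
d((-17, -9), (-29, -7)) = 12.1655
d((-17, -9), (-16, -29)) = 20.025
d((-17, -9), (-2, 22)) = 34.4384
d((-17, -9), (-26, -19)) = 13.4536
d((-14, 19), (-15, -25)) = 44.0114
d((-14, 19), (-29, -7)) = 30.0167
d((-14, 19), (-16, -29)) = 48.0416
d((-14, 19), (-2, 22)) = 12.3693
d((-14, 19), (-26, -19)) = 39.8497
d((-15, -25), (-29, -7)) = 22.8035
d((-15, -25), (-16, -29)) = 4.1231 <-- minimum
d((-15, -25), (-2, 22)) = 48.7647
d((-15, -25), (-26, -19)) = 12.53
d((-29, -7), (-16, -29)) = 25.5539
d((-29, -7), (-2, 22)) = 39.6232
d((-29, -7), (-26, -19)) = 12.3693
d((-16, -29), (-2, 22)) = 52.8867
d((-16, -29), (-26, -19)) = 14.1421
d((-2, 22), (-26, -19)) = 47.5079

Closest pair: (-15, -25) and (-16, -29) with distance 4.1231

The closest pair is (-15, -25) and (-16, -29) with Euclidean distance 4.1231. For 9 points, brute-force pairwise comparison is shown above. For large n, the divide-and-conquer algorithm (sort by x, recurse on halves, check the dividing strip) achieves O(n log n).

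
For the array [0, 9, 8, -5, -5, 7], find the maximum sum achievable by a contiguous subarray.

Using Kadane's algorithm on [0, 9, 8, -5, -5, 7]:

Scanning through the array:
Position 1 (value 9): max_ending_here = 9, max_so_far = 9
Position 2 (value 8): max_ending_here = 17, max_so_far = 17
Position 3 (value -5): max_ending_here = 12, max_so_far = 17
Position 4 (value -5): max_ending_here = 7, max_so_far = 17
Position 5 (value 7): max_ending_here = 14, max_so_far = 17

Maximum subarray: [0, 9, 8]
Maximum sum: 17

The maximum subarray is [0, 9, 8] with sum 17. This subarray runs from index 0 to index 2.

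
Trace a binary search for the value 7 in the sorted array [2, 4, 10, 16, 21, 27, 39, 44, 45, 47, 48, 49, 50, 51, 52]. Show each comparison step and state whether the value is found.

Binary search for 7 in [2, 4, 10, 16, 21, 27, 39, 44, 45, 47, 48, 49, 50, 51, 52]:

lo=0, hi=14, mid=7, arr[mid]=44 -> 44 > 7, search left half
lo=0, hi=6, mid=3, arr[mid]=16 -> 16 > 7, search left half
lo=0, hi=2, mid=1, arr[mid]=4 -> 4 < 7, search right half
lo=2, hi=2, mid=2, arr[mid]=10 -> 10 > 7, search left half
lo=2 > hi=1, target 7 not found

Binary search determines that 7 is not in the array after 4 comparisons. The search space was exhausted without finding the target.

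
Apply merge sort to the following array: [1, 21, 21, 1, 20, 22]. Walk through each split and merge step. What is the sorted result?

Merge sort trace:

Split: [1, 21, 21, 1, 20, 22] -> [1, 21, 21] and [1, 20, 22]
  Split: [1, 21, 21] -> [1] and [21, 21]
    Split: [21, 21] -> [21] and [21]
    Merge: [21] + [21] -> [21, 21]
  Merge: [1] + [21, 21] -> [1, 21, 21]
  Split: [1, 20, 22] -> [1] and [20, 22]
    Split: [20, 22] -> [20] and [22]
    Merge: [20] + [22] -> [20, 22]
  Merge: [1] + [20, 22] -> [1, 20, 22]
Merge: [1, 21, 21] + [1, 20, 22] -> [1, 1, 20, 21, 21, 22]

Final sorted array: [1, 1, 20, 21, 21, 22]

The merge sort proceeds by recursively splitting the array and merging sorted halves.
After all merges, the sorted array is [1, 1, 20, 21, 21, 22].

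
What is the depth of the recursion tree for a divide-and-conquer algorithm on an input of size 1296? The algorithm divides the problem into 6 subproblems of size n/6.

For divide and conquer with division factor 6:

Problem sizes at each level:
Level 0: 1296
Level 1: 216
Level 2: 36
Level 3: 6
Level 4: 1

The root is level 0 and the size-1 base case is level 4 (the tree spans levels 0 through 4, i.e. 5 levels counting the root), so the depth is the number of divisions: log_6(1296) = 4

The recursion tree depth is log_6(1296) = 4. At each level, the problem size is divided by 6, so it takes 4 divisions to reduce to a base case of size 1. The algorithm makes 6 recursive calls at each level.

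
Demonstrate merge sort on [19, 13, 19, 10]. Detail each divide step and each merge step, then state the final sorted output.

Merge sort trace:

Split: [19, 13, 19, 10] -> [19, 13] and [19, 10]
  Split: [19, 13] -> [19] and [13]
  Merge: [19] + [13] -> [13, 19]
  Split: [19, 10] -> [19] and [10]
  Merge: [19] + [10] -> [10, 19]
Merge: [13, 19] + [10, 19] -> [10, 13, 19, 19]

Final sorted array: [10, 13, 19, 19]

The merge sort proceeds by recursively splitting the array and merging sorted halves.
After all merges, the sorted array is [10, 13, 19, 19].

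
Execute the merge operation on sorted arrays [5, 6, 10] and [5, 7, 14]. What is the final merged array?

Merging process:

Compare 5 vs 5: take 5 from left. Merged: [5]
Compare 6 vs 5: take 5 from right. Merged: [5, 5]
Compare 6 vs 7: take 6 from left. Merged: [5, 5, 6]
Compare 10 vs 7: take 7 from right. Merged: [5, 5, 6, 7]
Compare 10 vs 14: take 10 from left. Merged: [5, 5, 6, 7, 10]
Append remaining from right: [14]. Merged: [5, 5, 6, 7, 10, 14]

Final merged array: [5, 5, 6, 7, 10, 14]
Total comparisons: 5

The merged array is [5, 5, 6, 7, 10, 14], requiring 5 comparisons. The merge step runs in O(n) time where n is the total number of elements.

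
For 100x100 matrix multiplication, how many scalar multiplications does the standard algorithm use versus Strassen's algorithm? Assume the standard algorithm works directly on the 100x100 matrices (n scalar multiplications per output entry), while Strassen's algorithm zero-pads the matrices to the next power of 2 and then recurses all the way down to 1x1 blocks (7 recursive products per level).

Matrix multiplication for 100x100 matrices:

Strassen's algorithm requires power-of-2 dimensions. Pad 100x100 to 128x128 (next power of 2).

Standard algorithm: 100^3 = 1000000 multiplications
Strassen's algorithm: 7^(log2(128)) = 7^7 = 823543 multiplications
Savings: 1000000 - 823543 = 176457 multiplications

Standard: 1000000 multiplications (100^3). Strassen: 823543 multiplications (7^7, after padding to 128x128). Strassen reduces 8 recursive multiplications to 7 at each level.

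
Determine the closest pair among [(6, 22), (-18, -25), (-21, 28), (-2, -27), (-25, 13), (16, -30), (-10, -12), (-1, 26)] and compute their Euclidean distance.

Computing all pairwise distances among 8 points:

d((6, 22), (-18, -25)) = 52.7731
d((6, 22), (-21, 28)) = 27.6586
d((6, 22), (-2, -27)) = 49.6488
d((6, 22), (-25, 13)) = 32.28
d((6, 22), (16, -30)) = 52.9528
d((6, 22), (-10, -12)) = 37.5766
d((6, 22), (-1, 26)) = 8.0623 <-- minimum
d((-18, -25), (-21, 28)) = 53.0848
d((-18, -25), (-2, -27)) = 16.1245
d((-18, -25), (-25, 13)) = 38.6394
d((-18, -25), (16, -30)) = 34.3657
d((-18, -25), (-10, -12)) = 15.2643
d((-18, -25), (-1, 26)) = 53.7587
d((-21, 28), (-2, -27)) = 58.1893
d((-21, 28), (-25, 13)) = 15.5242
d((-21, 28), (16, -30)) = 68.7968
d((-21, 28), (-10, -12)) = 41.4849
d((-21, 28), (-1, 26)) = 20.0998
d((-2, -27), (-25, 13)) = 46.1411
d((-2, -27), (16, -30)) = 18.2483
d((-2, -27), (-10, -12)) = 17.0
d((-2, -27), (-1, 26)) = 53.0094
d((-25, 13), (16, -30)) = 59.4138
d((-25, 13), (-10, -12)) = 29.1548
d((-25, 13), (-1, 26)) = 27.2947
d((16, -30), (-10, -12)) = 31.6228
d((16, -30), (-1, 26)) = 58.5235
d((-10, -12), (-1, 26)) = 39.0512

Closest pair: (6, 22) and (-1, 26) with distance 8.0623

The closest pair is (6, 22) and (-1, 26) with Euclidean distance 8.0623. For 8 points, brute-force pairwise comparison is shown above. For large n, the divide-and-conquer algorithm (sort by x, recurse on halves, check the dividing strip) achieves O(n log n).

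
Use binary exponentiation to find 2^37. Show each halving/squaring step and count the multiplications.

Computing 2^37 by squaring (build up from 2^1; each line after the first costs one multiplication):

2^1 = 2
2^2 = (2^1)^2 = 2^2 = 4
2^4 = (2^2)^2 = 4^2 = 16
2^8 = (2^4)^2 = 16^2 = 256
2^9 = 2 * 2^8 = 2 * 256 = 512
2^18 = (2^9)^2 = 512^2 = 262144
2^36 = (2^18)^2 = 262144^2 = 68719476736
2^37 = 2 * 2^36 = 2 * 68719476736 = 137438953472

Result: 137438953472
Multiplications needed: 7 (7 lines after 2^1)

2^37 = 137438953472. Using exponentiation by squaring, this requires 7 multiplications. The key idea: if the exponent is even, square the half-power; if odd, multiply by the base once.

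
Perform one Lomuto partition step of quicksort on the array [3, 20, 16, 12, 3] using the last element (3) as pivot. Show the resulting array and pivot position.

Lomuto partition with pivot = 3:

Initial array: [3, 20, 16, 12, 3]

arr[0]=3 <= 3: swap with position 0, array becomes [3, 20, 16, 12, 3]
arr[1]=20 > 3: no swap
arr[2]=16 > 3: no swap
arr[3]=12 > 3: no swap

Place pivot at position 1: [3, 3, 16, 12, 20]
Pivot position: 1

After partitioning with pivot 3, the array becomes [3, 3, 16, 12, 20]. The pivot is placed at index 1. All elements to the left of the pivot are <= 3, and all elements to the right are > 3.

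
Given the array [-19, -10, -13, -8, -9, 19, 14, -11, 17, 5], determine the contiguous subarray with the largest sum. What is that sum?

Using Kadane's algorithm on [-19, -10, -13, -8, -9, 19, 14, -11, 17, 5]:

Scanning through the array:
Position 1 (value -10): max_ending_here = -10, max_so_far = -10
Position 2 (value -13): max_ending_here = -13, max_so_far = -10
Position 3 (value -8): max_ending_here = -8, max_so_far = -8
Position 4 (value -9): max_ending_here = -9, max_so_far = -8
Position 5 (value 19): max_ending_here = 19, max_so_far = 19
Position 6 (value 14): max_ending_here = 33, max_so_far = 33
Position 7 (value -11): max_ending_here = 22, max_so_far = 33
Position 8 (value 17): max_ending_here = 39, max_so_far = 39
Position 9 (value 5): max_ending_here = 44, max_so_far = 44

Maximum subarray: [19, 14, -11, 17, 5]
Maximum sum: 44

The maximum subarray is [19, 14, -11, 17, 5] with sum 44. This subarray runs from index 5 to index 9.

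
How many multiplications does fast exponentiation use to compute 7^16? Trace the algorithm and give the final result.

Computing 7^16 by squaring (build up from 7^1; each line after the first costs one multiplication):

7^1 = 7
7^2 = (7^1)^2 = 7^2 = 49
7^4 = (7^2)^2 = 49^2 = 2401
7^8 = (7^4)^2 = 2401^2 = 5764801
7^16 = (7^8)^2 = 5764801^2 = 33232930569601

Result: 33232930569601
Multiplications needed: 4 (4 lines after 7^1)

7^16 = 33232930569601. Using exponentiation by squaring, this requires 4 multiplications. The key idea: if the exponent is even, square the half-power; if odd, multiply by the base once.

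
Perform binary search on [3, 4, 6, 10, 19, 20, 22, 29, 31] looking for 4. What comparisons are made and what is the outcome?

Binary search for 4 in [3, 4, 6, 10, 19, 20, 22, 29, 31]:

lo=0, hi=8, mid=4, arr[mid]=19 -> 19 > 4, search left half
lo=0, hi=3, mid=1, arr[mid]=4 -> Found target at index 1!

Binary search finds 4 at index 1 after 2 comparisons. The search repeatedly halves the search space by comparing with the middle element.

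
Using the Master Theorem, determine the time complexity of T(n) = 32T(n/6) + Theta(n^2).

Master Theorem for T(n) = 32T(n/6) + O(n^2):

a = 32, b = 6, c = 2
log_b(a) = log_6(32) = 1.9343

Case 3: c = 2 > log_6(32) = 1.9343
T(n) = O(n^2) = O(n^2)

For T(n) = 32T(n/6) + O(n^2): log_6(32) = 1.9343. This is Case 3 of the Master Theorem (c > log_b(a), work dominated by root), giving O(n^2).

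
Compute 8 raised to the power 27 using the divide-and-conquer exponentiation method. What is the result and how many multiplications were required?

Computing 8^27 by squaring (build up from 8^1; each line after the first costs one multiplication):

8^1 = 8
8^2 = (8^1)^2 = 8^2 = 64
8^3 = 8 * 8^2 = 8 * 64 = 512
8^6 = (8^3)^2 = 512^2 = 262144
8^12 = (8^6)^2 = 262144^2 = 68719476736
8^13 = 8 * 8^12 = 8 * 68719476736 = 549755813888
8^26 = (8^13)^2 = 549755813888^2 = 302231454903657293676544
8^27 = 8 * 8^26 = 8 * 302231454903657293676544 = 2417851639229258349412352

Result: 2417851639229258349412352
Multiplications needed: 7 (7 lines after 8^1)

8^27 = 2417851639229258349412352. Using exponentiation by squaring, this requires 7 multiplications. The key idea: if the exponent is even, square the half-power; if odd, multiply by the base once.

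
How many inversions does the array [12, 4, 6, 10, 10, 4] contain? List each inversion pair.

Finding inversions in [12, 4, 6, 10, 10, 4]:

(0, 1): arr[0]=12 > arr[1]=4
(0, 2): arr[0]=12 > arr[2]=6
(0, 3): arr[0]=12 > arr[3]=10
(0, 4): arr[0]=12 > arr[4]=10
(0, 5): arr[0]=12 > arr[5]=4
(2, 5): arr[2]=6 > arr[5]=4
(3, 5): arr[3]=10 > arr[5]=4
(4, 5): arr[4]=10 > arr[5]=4

Total inversions: 8

The array has 8 inversion(s): (0,1), (0,2), (0,3), (0,4), (0,5), (2,5), (3,5), (4,5). Each pair (i,j) satisfies i < j and arr[i] > arr[j].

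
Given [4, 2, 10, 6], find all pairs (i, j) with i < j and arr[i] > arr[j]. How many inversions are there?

Finding inversions in [4, 2, 10, 6]:

(0, 1): arr[0]=4 > arr[1]=2
(2, 3): arr[2]=10 > arr[3]=6

Total inversions: 2

The array has 2 inversion(s): (0,1), (2,3). Each pair (i,j) satisfies i < j and arr[i] > arr[j].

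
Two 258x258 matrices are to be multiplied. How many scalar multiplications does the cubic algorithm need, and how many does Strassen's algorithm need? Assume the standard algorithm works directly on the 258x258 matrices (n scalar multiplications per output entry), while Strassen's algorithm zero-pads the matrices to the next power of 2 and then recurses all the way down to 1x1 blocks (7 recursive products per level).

Matrix multiplication for 258x258 matrices:

Strassen's algorithm requires power-of-2 dimensions. Pad 258x258 to 512x512 (next power of 2).

Standard algorithm: 258^3 = 17173512 multiplications
Strassen's algorithm: 7^(log2(512)) = 7^9 = 40353607 multiplications
Difference: 17173512 - 40353607 = -23180095 (Strassen uses MORE here due to padding overhead — for small or just-over-power-of-2 n, padding can outweigh the per-level savings)

Standard: 17173512 multiplications (258^3). Strassen: 40353607 multiplications (7^9, after padding to 512x512). Strassen reduces 8 recursive multiplications to 7 at each level.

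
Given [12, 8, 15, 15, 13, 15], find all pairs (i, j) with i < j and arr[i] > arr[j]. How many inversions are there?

Finding inversions in [12, 8, 15, 15, 13, 15]:

(0, 1): arr[0]=12 > arr[1]=8
(2, 4): arr[2]=15 > arr[4]=13
(3, 4): arr[3]=15 > arr[4]=13

Total inversions: 3

The array has 3 inversion(s): (0,1), (2,4), (3,4). Each pair (i,j) satisfies i < j and arr[i] > arr[j].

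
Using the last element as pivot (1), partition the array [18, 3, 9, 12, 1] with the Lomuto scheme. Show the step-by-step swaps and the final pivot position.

Lomuto partition with pivot = 1:

Initial array: [18, 3, 9, 12, 1]

arr[0]=18 > 1: no swap
arr[1]=3 > 1: no swap
arr[2]=9 > 1: no swap
arr[3]=12 > 1: no swap

Place pivot at position 0: [1, 3, 9, 12, 18]
Pivot position: 0

After partitioning with pivot 1, the array becomes [1, 3, 9, 12, 18]. The pivot is placed at index 0. All elements to the left of the pivot are <= 1, and all elements to the right are > 1.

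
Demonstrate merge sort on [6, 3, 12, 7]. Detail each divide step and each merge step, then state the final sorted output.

Merge sort trace:

Split: [6, 3, 12, 7] -> [6, 3] and [12, 7]
  Split: [6, 3] -> [6] and [3]
  Merge: [6] + [3] -> [3, 6]
  Split: [12, 7] -> [12] and [7]
  Merge: [12] + [7] -> [7, 12]
Merge: [3, 6] + [7, 12] -> [3, 6, 7, 12]

Final sorted array: [3, 6, 7, 12]

The merge sort proceeds by recursively splitting the array and merging sorted halves.
After all merges, the sorted array is [3, 6, 7, 12].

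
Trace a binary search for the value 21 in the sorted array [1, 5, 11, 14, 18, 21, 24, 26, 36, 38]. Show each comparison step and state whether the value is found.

Binary search for 21 in [1, 5, 11, 14, 18, 21, 24, 26, 36, 38]:

lo=0, hi=9, mid=4, arr[mid]=18 -> 18 < 21, search right half
lo=5, hi=9, mid=7, arr[mid]=26 -> 26 > 21, search left half
lo=5, hi=6, mid=5, arr[mid]=21 -> Found target at index 5!

Binary search finds 21 at index 5 after 3 comparisons. The search repeatedly halves the search space by comparing with the middle element.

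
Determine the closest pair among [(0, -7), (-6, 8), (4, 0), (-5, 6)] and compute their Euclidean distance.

Computing all pairwise distances among 4 points:

d((0, -7), (-6, 8)) = 16.1555
d((0, -7), (4, 0)) = 8.0623
d((0, -7), (-5, 6)) = 13.9284
d((-6, 8), (4, 0)) = 12.8062
d((-6, 8), (-5, 6)) = 2.2361 <-- minimum
d((4, 0), (-5, 6)) = 10.8167

Closest pair: (-6, 8) and (-5, 6) with distance 2.2361

The closest pair is (-6, 8) and (-5, 6) with Euclidean distance 2.2361. For 4 points, brute-force pairwise comparison is shown above. For large n, the divide-and-conquer algorithm (sort by x, recurse on halves, check the dividing strip) achieves O(n log n).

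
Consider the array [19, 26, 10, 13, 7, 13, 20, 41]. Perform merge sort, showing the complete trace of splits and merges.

Merge sort trace:

Split: [19, 26, 10, 13, 7, 13, 20, 41] -> [19, 26, 10, 13] and [7, 13, 20, 41]
  Split: [19, 26, 10, 13] -> [19, 26] and [10, 13]
    Split: [19, 26] -> [19] and [26]
    Merge: [19] + [26] -> [19, 26]
    Split: [10, 13] -> [10] and [13]
    Merge: [10] + [13] -> [10, 13]
  Merge: [19, 26] + [10, 13] -> [10, 13, 19, 26]
  Split: [7, 13, 20, 41] -> [7, 13] and [20, 41]
    Split: [7, 13] -> [7] and [13]
    Merge: [7] + [13] -> [7, 13]
    Split: [20, 41] -> [20] and [41]
    Merge: [20] + [41] -> [20, 41]
  Merge: [7, 13] + [20, 41] -> [7, 13, 20, 41]
Merge: [10, 13, 19, 26] + [7, 13, 20, 41] -> [7, 10, 13, 13, 19, 20, 26, 41]

Final sorted array: [7, 10, 13, 13, 19, 20, 26, 41]

The merge sort proceeds by recursively splitting the array and merging sorted halves.
After all merges, the sorted array is [7, 10, 13, 13, 19, 20, 26, 41].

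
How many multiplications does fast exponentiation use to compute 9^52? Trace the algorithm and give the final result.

Computing 9^52 by squaring (build up from 9^1; each line after the first costs one multiplication):

9^1 = 9
9^2 = (9^1)^2 = 9^2 = 81
9^3 = 9 * 9^2 = 9 * 81 = 729
9^6 = (9^3)^2 = 729^2 = 531441
9^12 = (9^6)^2 = 531441^2 = 282429536481
9^13 = 9 * 9^12 = 9 * 282429536481 = 2541865828329
9^26 = (9^13)^2 = 2541865828329^2 = 6461081889226673298932241
9^52 = (9^26)^2 = 6461081889226673298932241^2 = 41745579179292917813953351511015323088870709282081

Result: 41745579179292917813953351511015323088870709282081
Multiplications needed: 7 (7 lines after 9^1)

9^52 = 41745579179292917813953351511015323088870709282081. Using exponentiation by squaring, this requires 7 multiplications. The key idea: if the exponent is even, square the half-power; if odd, multiply by the base once.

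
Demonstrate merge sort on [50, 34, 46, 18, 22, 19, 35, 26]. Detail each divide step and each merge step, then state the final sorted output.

Merge sort trace:

Split: [50, 34, 46, 18, 22, 19, 35, 26] -> [50, 34, 46, 18] and [22, 19, 35, 26]
  Split: [50, 34, 46, 18] -> [50, 34] and [46, 18]
    Split: [50, 34] -> [50] and [34]
    Merge: [50] + [34] -> [34, 50]
    Split: [46, 18] -> [46] and [18]
    Merge: [46] + [18] -> [18, 46]
  Merge: [34, 50] + [18, 46] -> [18, 34, 46, 50]
  Split: [22, 19, 35, 26] -> [22, 19] and [35, 26]
    Split: [22, 19] -> [22] and [19]
    Merge: [22] + [19] -> [19, 22]
    Split: [35, 26] -> [35] and [26]
    Merge: [35] + [26] -> [26, 35]
  Merge: [19, 22] + [26, 35] -> [19, 22, 26, 35]
Merge: [18, 34, 46, 50] + [19, 22, 26, 35] -> [18, 19, 22, 26, 34, 35, 46, 50]

Final sorted array: [18, 19, 22, 26, 34, 35, 46, 50]

The merge sort proceeds by recursively splitting the array and merging sorted halves.
After all merges, the sorted array is [18, 19, 22, 26, 34, 35, 46, 50].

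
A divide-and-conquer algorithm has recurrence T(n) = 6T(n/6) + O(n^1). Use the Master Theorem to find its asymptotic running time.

Master Theorem for T(n) = 6T(n/6) + O(n^1):

a = 6, b = 6, c = 1
log_b(a) = log_6(6) = 1.0000

Case 2: c = 1 = log_6(6) = 1.0000
T(n) = O(n^1 log n) = O(n log n)

For T(n) = 6T(n/6) + O(n^1): log_6(6) = 1.0000. This is Case 2 of the Master Theorem (c = log_b(a), equal work at all levels), giving O(n log n).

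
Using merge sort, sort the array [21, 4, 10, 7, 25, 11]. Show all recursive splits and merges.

Merge sort trace:

Split: [21, 4, 10, 7, 25, 11] -> [21, 4, 10] and [7, 25, 11]
  Split: [21, 4, 10] -> [21] and [4, 10]
    Split: [4, 10] -> [4] and [10]
    Merge: [4] + [10] -> [4, 10]
  Merge: [21] + [4, 10] -> [4, 10, 21]
  Split: [7, 25, 11] -> [7] and [25, 11]
    Split: [25, 11] -> [25] and [11]
    Merge: [25] + [11] -> [11, 25]
  Merge: [7] + [11, 25] -> [7, 11, 25]
Merge: [4, 10, 21] + [7, 11, 25] -> [4, 7, 10, 11, 21, 25]

Final sorted array: [4, 7, 10, 11, 21, 25]

The merge sort proceeds by recursively splitting the array and merging sorted halves.
After all merges, the sorted array is [4, 7, 10, 11, 21, 25].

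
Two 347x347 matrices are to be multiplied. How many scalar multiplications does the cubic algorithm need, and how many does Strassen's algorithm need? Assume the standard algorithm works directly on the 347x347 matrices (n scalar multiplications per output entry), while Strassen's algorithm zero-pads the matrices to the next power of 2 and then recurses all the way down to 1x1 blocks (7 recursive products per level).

Matrix multiplication for 347x347 matrices:

Strassen's algorithm requires power-of-2 dimensions. Pad 347x347 to 512x512 (next power of 2).

Standard algorithm: 347^3 = 41781923 multiplications
Strassen's algorithm: 7^(log2(512)) = 7^9 = 40353607 multiplications
Savings: 41781923 - 40353607 = 1428316 multiplications

Standard: 41781923 multiplications (347^3). Strassen: 40353607 multiplications (7^9, after padding to 512x512). Strassen reduces 8 recursive multiplications to 7 at each level.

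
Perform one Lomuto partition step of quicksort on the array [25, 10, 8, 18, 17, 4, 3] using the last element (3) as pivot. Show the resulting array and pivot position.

Lomuto partition with pivot = 3:

Initial array: [25, 10, 8, 18, 17, 4, 3]

arr[0]=25 > 3: no swap
arr[1]=10 > 3: no swap
arr[2]=8 > 3: no swap
arr[3]=18 > 3: no swap
arr[4]=17 > 3: no swap
arr[5]=4 > 3: no swap

Place pivot at position 0: [3, 10, 8, 18, 17, 4, 25]
Pivot position: 0

After partitioning with pivot 3, the array becomes [3, 10, 8, 18, 17, 4, 25]. The pivot is placed at index 0. All elements to the left of the pivot are <= 3, and all elements to the right are > 3.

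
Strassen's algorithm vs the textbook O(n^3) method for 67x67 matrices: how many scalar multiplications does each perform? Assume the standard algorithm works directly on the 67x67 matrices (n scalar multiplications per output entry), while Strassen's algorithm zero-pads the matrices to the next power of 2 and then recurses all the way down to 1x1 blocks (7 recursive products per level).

Matrix multiplication for 67x67 matrices:

Strassen's algorithm requires power-of-2 dimensions. Pad 67x67 to 128x128 (next power of 2).

Standard algorithm: 67^3 = 300763 multiplications
Strassen's algorithm: 7^(log2(128)) = 7^7 = 823543 multiplications
Difference: 300763 - 823543 = -522780 (Strassen uses MORE here due to padding overhead — for small or just-over-power-of-2 n, padding can outweigh the per-level savings)

Standard: 300763 multiplications (67^3). Strassen: 823543 multiplications (7^7, after padding to 128x128). Strassen reduces 8 recursive multiplications to 7 at each level.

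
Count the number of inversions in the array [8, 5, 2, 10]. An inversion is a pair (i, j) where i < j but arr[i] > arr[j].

Finding inversions in [8, 5, 2, 10]:

(0, 1): arr[0]=8 > arr[1]=5
(0, 2): arr[0]=8 > arr[2]=2
(1, 2): arr[1]=5 > arr[2]=2

Total inversions: 3

The array has 3 inversion(s): (0,1), (0,2), (1,2). Each pair (i,j) satisfies i < j and arr[i] > arr[j].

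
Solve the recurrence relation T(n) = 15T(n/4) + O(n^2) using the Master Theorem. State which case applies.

Master Theorem for T(n) = 15T(n/4) + O(n^2):

a = 15, b = 4, c = 2
log_b(a) = log_4(15) = 1.9534

Case 3: c = 2 > log_4(15) = 1.9534
T(n) = O(n^2) = O(n^2)

For T(n) = 15T(n/4) + O(n^2): log_4(15) = 1.9534. This is Case 3 of the Master Theorem (c > log_b(a), work dominated by root), giving O(n^2).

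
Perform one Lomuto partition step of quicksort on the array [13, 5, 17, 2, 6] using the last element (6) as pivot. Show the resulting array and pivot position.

Lomuto partition with pivot = 6:

Initial array: [13, 5, 17, 2, 6]

arr[0]=13 > 6: no swap
arr[1]=5 <= 6: swap with position 0, array becomes [5, 13, 17, 2, 6]
arr[2]=17 > 6: no swap
arr[3]=2 <= 6: swap with position 1, array becomes [5, 2, 17, 13, 6]

Place pivot at position 2: [5, 2, 6, 13, 17]
Pivot position: 2

After partitioning with pivot 6, the array becomes [5, 2, 6, 13, 17]. The pivot is placed at index 2. All elements to the left of the pivot are <= 6, and all elements to the right are > 6.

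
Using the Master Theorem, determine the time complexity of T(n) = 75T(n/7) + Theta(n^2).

Master Theorem for T(n) = 75T(n/7) + O(n^2):

a = 75, b = 7, c = 2
log_b(a) = log_7(75) = 2.2187

Case 1: c = 2 < log_7(75) = 2.2187
T(n) = O(n^(log_7 75))

For T(n) = 75T(n/7) + O(n^2): log_7(75) = 2.2187. This is Case 1 of the Master Theorem (c < log_b(a), work dominated by leaves), giving O(n^(log_7 75)).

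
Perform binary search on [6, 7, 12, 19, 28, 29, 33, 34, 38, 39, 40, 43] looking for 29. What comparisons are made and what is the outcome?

Binary search for 29 in [6, 7, 12, 19, 28, 29, 33, 34, 38, 39, 40, 43]:

lo=0, hi=11, mid=5, arr[mid]=29 -> Found target at index 5!

Binary search finds 29 at index 5 after 1 comparisons. The search repeatedly halves the search space by comparing with the middle element.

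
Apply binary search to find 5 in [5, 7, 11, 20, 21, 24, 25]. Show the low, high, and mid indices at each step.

Binary search for 5 in [5, 7, 11, 20, 21, 24, 25]:

lo=0, hi=6, mid=3, arr[mid]=20 -> 20 > 5, search left half
lo=0, hi=2, mid=1, arr[mid]=7 -> 7 > 5, search left half
lo=0, hi=0, mid=0, arr[mid]=5 -> Found target at index 0!

Binary search finds 5 at index 0 after 3 comparisons. The search repeatedly halves the search space by comparing with the middle element.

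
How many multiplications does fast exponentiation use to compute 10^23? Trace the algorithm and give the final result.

Computing 10^23 by squaring (build up from 10^1; each line after the first costs one multiplication):

10^1 = 10
10^2 = (10^1)^2 = 10^2 = 100
10^4 = (10^2)^2 = 100^2 = 10000
10^5 = 10 * 10^4 = 10 * 10000 = 100000
10^10 = (10^5)^2 = 100000^2 = 10000000000
10^11 = 10 * 10^10 = 10 * 10000000000 = 100000000000
10^22 = (10^11)^2 = 100000000000^2 = 10000000000000000000000
10^23 = 10 * 10^22 = 10 * 10000000000000000000000 = 100000000000000000000000

Result: 100000000000000000000000
Multiplications needed: 7 (7 lines after 10^1)

10^23 = 100000000000000000000000. Using exponentiation by squaring, this requires 7 multiplications. The key idea: if the exponent is even, square the half-power; if odd, multiply by the base once.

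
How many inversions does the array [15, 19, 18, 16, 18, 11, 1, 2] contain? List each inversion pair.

Finding inversions in [15, 19, 18, 16, 18, 11, 1, 2]:

(0, 5): arr[0]=15 > arr[5]=11
(0, 6): arr[0]=15 > arr[6]=1
(0, 7): arr[0]=15 > arr[7]=2
(1, 2): arr[1]=19 > arr[2]=18
(1, 3): arr[1]=19 > arr[3]=16
(1, 4): arr[1]=19 > arr[4]=18
(1, 5): arr[1]=19 > arr[5]=11
(1, 6): arr[1]=19 > arr[6]=1
(1, 7): arr[1]=19 > arr[7]=2
(2, 3): arr[2]=18 > arr[3]=16
(2, 5): arr[2]=18 > arr[5]=11
(2, 6): arr[2]=18 > arr[6]=1
(2, 7): arr[2]=18 > arr[7]=2
(3, 5): arr[3]=16 > arr[5]=11
(3, 6): arr[3]=16 > arr[6]=1
(3, 7): arr[3]=16 > arr[7]=2
(4, 5): arr[4]=18 > arr[5]=11
(4, 6): arr[4]=18 > arr[6]=1
(4, 7): arr[4]=18 > arr[7]=2
(5, 6): arr[5]=11 > arr[6]=1
(5, 7): arr[5]=11 > arr[7]=2

Total inversions: 21

The array has 21 inversion(s): (0,5), (0,6), (0,7), (1,2), (1,3), (1,4), (1,5), (1,6), (1,7), (2,3), (2,5), (2,6), (2,7), (3,5), (3,6), (3,7), (4,5), (4,6), (4,7), (5,6), (5,7). Each pair (i,j) satisfies i < j and arr[i] > arr[j].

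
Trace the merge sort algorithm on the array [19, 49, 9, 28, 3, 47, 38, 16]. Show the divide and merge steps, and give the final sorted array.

Merge sort trace:

Split: [19, 49, 9, 28, 3, 47, 38, 16] -> [19, 49, 9, 28] and [3, 47, 38, 16]
  Split: [19, 49, 9, 28] -> [19, 49] and [9, 28]
    Split: [19, 49] -> [19] and [49]
    Merge: [19] + [49] -> [19, 49]
    Split: [9, 28] -> [9] and [28]
    Merge: [9] + [28] -> [9, 28]
  Merge: [19, 49] + [9, 28] -> [9, 19, 28, 49]
  Split: [3, 47, 38, 16] -> [3, 47] and [38, 16]
    Split: [3, 47] -> [3] and [47]
    Merge: [3] + [47] -> [3, 47]
    Split: [38, 16] -> [38] and [16]
    Merge: [38] + [16] -> [16, 38]
  Merge: [3, 47] + [16, 38] -> [3, 16, 38, 47]
Merge: [9, 19, 28, 49] + [3, 16, 38, 47] -> [3, 9, 16, 19, 28, 38, 47, 49]

Final sorted array: [3, 9, 16, 19, 28, 38, 47, 49]

The merge sort proceeds by recursively splitting the array and merging sorted halves.
After all merges, the sorted array is [3, 9, 16, 19, 28, 38, 47, 49].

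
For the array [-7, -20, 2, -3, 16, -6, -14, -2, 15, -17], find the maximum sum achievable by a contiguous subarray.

Using Kadane's algorithm on [-7, -20, 2, -3, 16, -6, -14, -2, 15, -17]:

Scanning through the array:
Position 1 (value -20): max_ending_here = -20, max_so_far = -7
Position 2 (value 2): max_ending_here = 2, max_so_far = 2
Position 3 (value -3): max_ending_here = -1, max_so_far = 2
Position 4 (value 16): max_ending_here = 16, max_so_far = 16
Position 5 (value -6): max_ending_here = 10, max_so_far = 16
Position 6 (value -14): max_ending_here = -4, max_so_far = 16
Position 7 (value -2): max_ending_here = -2, max_so_far = 16
Position 8 (value 15): max_ending_here = 15, max_so_far = 16
Position 9 (value -17): max_ending_here = -2, max_so_far = 16

Maximum subarray: [16]
Maximum sum: 16

The maximum subarray is [16] with sum 16. This subarray runs from index 4 to index 4.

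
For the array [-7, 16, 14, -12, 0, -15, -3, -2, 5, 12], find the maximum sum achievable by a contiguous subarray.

Using Kadane's algorithm on [-7, 16, 14, -12, 0, -15, -3, -2, 5, 12]:

Scanning through the array:
Position 1 (value 16): max_ending_here = 16, max_so_far = 16
Position 2 (value 14): max_ending_here = 30, max_so_far = 30
Position 3 (value -12): max_ending_here = 18, max_so_far = 30
Position 4 (value 0): max_ending_here = 18, max_so_far = 30
Position 5 (value -15): max_ending_here = 3, max_so_far = 30
Position 6 (value -3): max_ending_here = 0, max_so_far = 30
Position 7 (value -2): max_ending_here = -2, max_so_far = 30
Position 8 (value 5): max_ending_here = 5, max_so_far = 30
Position 9 (value 12): max_ending_here = 17, max_so_far = 30

Maximum subarray: [16, 14]
Maximum sum: 30

The maximum subarray is [16, 14] with sum 30. This subarray runs from index 1 to index 2.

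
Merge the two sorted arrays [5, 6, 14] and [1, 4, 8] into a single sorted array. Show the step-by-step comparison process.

Merging process:

Compare 5 vs 1: take 1 from right. Merged: [1]
Compare 5 vs 4: take 4 from right. Merged: [1, 4]
Compare 5 vs 8: take 5 from left. Merged: [1, 4, 5]
Compare 6 vs 8: take 6 from left. Merged: [1, 4, 5, 6]
Compare 14 vs 8: take 8 from right. Merged: [1, 4, 5, 6, 8]
Append remaining from left: [14]. Merged: [1, 4, 5, 6, 8, 14]

Final merged array: [1, 4, 5, 6, 8, 14]
Total comparisons: 5

The merged array is [1, 4, 5, 6, 8, 14], requiring 5 comparisons. The merge step runs in O(n) time where n is the total number of elements.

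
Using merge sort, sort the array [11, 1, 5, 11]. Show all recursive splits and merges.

Merge sort trace:

Split: [11, 1, 5, 11] -> [11, 1] and [5, 11]
  Split: [11, 1] -> [11] and [1]
  Merge: [11] + [1] -> [1, 11]
  Split: [5, 11] -> [5] and [11]
  Merge: [5] + [11] -> [5, 11]
Merge: [1, 11] + [5, 11] -> [1, 5, 11, 11]

Final sorted array: [1, 5, 11, 11]

The merge sort proceeds by recursively splitting the array and merging sorted halves.
After all merges, the sorted array is [1, 5, 11, 11].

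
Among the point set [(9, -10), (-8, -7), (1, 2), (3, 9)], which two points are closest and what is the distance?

Computing all pairwise distances among 4 points:

d((9, -10), (-8, -7)) = 17.2627
d((9, -10), (1, 2)) = 14.4222
d((9, -10), (3, 9)) = 19.9249
d((-8, -7), (1, 2)) = 12.7279
d((-8, -7), (3, 9)) = 19.4165
d((1, 2), (3, 9)) = 7.2801 <-- minimum

Closest pair: (1, 2) and (3, 9) with distance 7.2801

The closest pair is (1, 2) and (3, 9) with Euclidean distance 7.2801. For 4 points, brute-force pairwise comparison is shown above. For large n, the divide-and-conquer algorithm (sort by x, recurse on halves, check the dividing strip) achieves O(n log n).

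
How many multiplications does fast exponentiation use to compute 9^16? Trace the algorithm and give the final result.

Computing 9^16 by squaring (build up from 9^1; each line after the first costs one multiplication):

9^1 = 9
9^2 = (9^1)^2 = 9^2 = 81
9^4 = (9^2)^2 = 81^2 = 6561
9^8 = (9^4)^2 = 6561^2 = 43046721
9^16 = (9^8)^2 = 43046721^2 = 1853020188851841

Result: 1853020188851841
Multiplications needed: 4 (4 lines after 9^1)

9^16 = 1853020188851841. Using exponentiation by squaring, this requires 4 multiplications. The key idea: if the exponent is even, square the half-power; if odd, multiply by the base once.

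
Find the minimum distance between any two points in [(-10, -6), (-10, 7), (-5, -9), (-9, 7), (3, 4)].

Computing all pairwise distances among 5 points:

d((-10, -6), (-10, 7)) = 13.0
d((-10, -6), (-5, -9)) = 5.831
d((-10, -6), (-9, 7)) = 13.0384
d((-10, -6), (3, 4)) = 16.4012
d((-10, 7), (-5, -9)) = 16.7631
d((-10, 7), (-9, 7)) = 1.0 <-- minimum
d((-10, 7), (3, 4)) = 13.3417
d((-5, -9), (-9, 7)) = 16.4924
d((-5, -9), (3, 4)) = 15.2643
d((-9, 7), (3, 4)) = 12.3693

Closest pair: (-10, 7) and (-9, 7) with distance 1.0

The closest pair is (-10, 7) and (-9, 7) with Euclidean distance 1.0. For 5 points, brute-force pairwise comparison is shown above. For large n, the divide-and-conquer algorithm (sort by x, recurse on halves, check the dividing strip) achieves O(n log n).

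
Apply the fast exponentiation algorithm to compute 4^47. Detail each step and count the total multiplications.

Computing 4^47 by squaring (build up from 4^1; each line after the first costs one multiplication):

4^1 = 4
4^2 = (4^1)^2 = 4^2 = 16
4^4 = (4^2)^2 = 16^2 = 256
4^5 = 4 * 4^4 = 4 * 256 = 1024
4^10 = (4^5)^2 = 1024^2 = 1048576
4^11 = 4 * 4^10 = 4 * 1048576 = 4194304
4^22 = (4^11)^2 = 4194304^2 = 17592186044416
4^23 = 4 * 4^22 = 4 * 17592186044416 = 70368744177664
4^46 = (4^23)^2 = 70368744177664^2 = 4951760157141521099596496896
4^47 = 4 * 4^46 = 4 * 4951760157141521099596496896 = 19807040628566084398385987584

Result: 19807040628566084398385987584
Multiplications needed: 9 (9 lines after 4^1)

4^47 = 19807040628566084398385987584. Using exponentiation by squaring, this requires 9 multiplications. The key idea: if the exponent is even, square the half-power; if odd, multiply by the base once.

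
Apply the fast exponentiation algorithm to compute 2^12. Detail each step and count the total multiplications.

Computing 2^12 by squaring (build up from 2^1; each line after the first costs one multiplication):

2^1 = 2
2^2 = (2^1)^2 = 2^2 = 4
2^3 = 2 * 2^2 = 2 * 4 = 8
2^6 = (2^3)^2 = 8^2 = 64
2^12 = (2^6)^2 = 64^2 = 4096

Result: 4096
Multiplications needed: 4 (4 lines after 2^1)

2^12 = 4096. Using exponentiation by squaring, this requires 4 multiplications. The key idea: if the exponent is even, square the half-power; if odd, multiply by the base once.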